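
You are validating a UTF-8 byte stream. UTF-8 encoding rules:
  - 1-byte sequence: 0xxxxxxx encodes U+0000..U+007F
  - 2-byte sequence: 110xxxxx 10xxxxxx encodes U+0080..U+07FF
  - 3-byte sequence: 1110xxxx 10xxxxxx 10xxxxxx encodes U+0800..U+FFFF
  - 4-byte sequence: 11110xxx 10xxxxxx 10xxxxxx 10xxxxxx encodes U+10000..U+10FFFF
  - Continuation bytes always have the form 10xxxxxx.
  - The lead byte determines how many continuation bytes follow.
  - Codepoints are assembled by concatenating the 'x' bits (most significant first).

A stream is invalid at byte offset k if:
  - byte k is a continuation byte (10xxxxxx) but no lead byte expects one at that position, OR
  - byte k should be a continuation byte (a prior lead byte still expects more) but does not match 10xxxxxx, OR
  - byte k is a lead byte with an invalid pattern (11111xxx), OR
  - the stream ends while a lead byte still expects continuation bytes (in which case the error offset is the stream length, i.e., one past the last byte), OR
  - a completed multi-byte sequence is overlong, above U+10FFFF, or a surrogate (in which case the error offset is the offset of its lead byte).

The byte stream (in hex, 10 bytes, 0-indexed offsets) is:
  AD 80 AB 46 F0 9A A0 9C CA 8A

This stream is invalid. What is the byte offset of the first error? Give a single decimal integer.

Answer: 0

Derivation:
Byte[0]=AD: INVALID lead byte (not 0xxx/110x/1110/11110)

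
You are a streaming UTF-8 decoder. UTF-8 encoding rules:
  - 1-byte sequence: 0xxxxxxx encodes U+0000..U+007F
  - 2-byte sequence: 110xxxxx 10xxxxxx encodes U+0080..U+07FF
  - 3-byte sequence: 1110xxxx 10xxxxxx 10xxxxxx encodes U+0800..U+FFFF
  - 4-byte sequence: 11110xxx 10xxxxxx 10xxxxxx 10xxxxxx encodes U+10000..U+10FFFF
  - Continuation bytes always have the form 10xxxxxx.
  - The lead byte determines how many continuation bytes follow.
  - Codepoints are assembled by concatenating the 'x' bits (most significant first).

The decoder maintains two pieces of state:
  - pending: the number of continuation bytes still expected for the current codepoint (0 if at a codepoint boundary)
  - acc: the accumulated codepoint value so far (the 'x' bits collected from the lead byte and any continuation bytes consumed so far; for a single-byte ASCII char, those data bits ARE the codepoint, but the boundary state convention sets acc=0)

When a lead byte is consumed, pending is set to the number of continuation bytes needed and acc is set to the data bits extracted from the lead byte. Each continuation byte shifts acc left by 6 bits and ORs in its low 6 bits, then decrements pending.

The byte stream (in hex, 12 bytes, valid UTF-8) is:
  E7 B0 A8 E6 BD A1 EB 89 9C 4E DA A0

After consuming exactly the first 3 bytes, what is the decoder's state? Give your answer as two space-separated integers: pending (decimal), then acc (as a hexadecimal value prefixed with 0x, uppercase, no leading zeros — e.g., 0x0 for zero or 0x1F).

Byte[0]=E7: 3-byte lead. pending=2, acc=0x7
Byte[1]=B0: continuation. acc=(acc<<6)|0x30=0x1F0, pending=1
Byte[2]=A8: continuation. acc=(acc<<6)|0x28=0x7C28, pending=0

Answer: 0 0x7C28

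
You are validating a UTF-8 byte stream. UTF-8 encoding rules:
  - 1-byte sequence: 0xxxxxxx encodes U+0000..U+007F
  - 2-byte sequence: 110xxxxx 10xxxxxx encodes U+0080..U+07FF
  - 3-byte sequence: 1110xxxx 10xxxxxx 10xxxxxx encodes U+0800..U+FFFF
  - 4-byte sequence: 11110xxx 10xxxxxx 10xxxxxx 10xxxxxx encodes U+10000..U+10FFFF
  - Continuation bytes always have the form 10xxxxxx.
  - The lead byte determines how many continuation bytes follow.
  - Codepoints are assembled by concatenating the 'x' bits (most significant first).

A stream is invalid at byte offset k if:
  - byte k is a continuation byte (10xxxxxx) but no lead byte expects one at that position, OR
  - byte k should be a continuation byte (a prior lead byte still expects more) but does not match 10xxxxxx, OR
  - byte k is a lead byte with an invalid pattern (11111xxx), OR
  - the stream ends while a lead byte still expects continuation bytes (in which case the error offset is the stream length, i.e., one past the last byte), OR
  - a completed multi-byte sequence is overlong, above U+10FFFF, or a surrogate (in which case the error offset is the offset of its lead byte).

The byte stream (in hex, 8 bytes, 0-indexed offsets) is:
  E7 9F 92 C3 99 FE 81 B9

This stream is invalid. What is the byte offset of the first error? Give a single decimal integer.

Byte[0]=E7: 3-byte lead, need 2 cont bytes. acc=0x7
Byte[1]=9F: continuation. acc=(acc<<6)|0x1F=0x1DF
Byte[2]=92: continuation. acc=(acc<<6)|0x12=0x77D2
Completed: cp=U+77D2 (starts at byte 0)
Byte[3]=C3: 2-byte lead, need 1 cont bytes. acc=0x3
Byte[4]=99: continuation. acc=(acc<<6)|0x19=0xD9
Completed: cp=U+00D9 (starts at byte 3)
Byte[5]=FE: INVALID lead byte (not 0xxx/110x/1110/11110)

Answer: 5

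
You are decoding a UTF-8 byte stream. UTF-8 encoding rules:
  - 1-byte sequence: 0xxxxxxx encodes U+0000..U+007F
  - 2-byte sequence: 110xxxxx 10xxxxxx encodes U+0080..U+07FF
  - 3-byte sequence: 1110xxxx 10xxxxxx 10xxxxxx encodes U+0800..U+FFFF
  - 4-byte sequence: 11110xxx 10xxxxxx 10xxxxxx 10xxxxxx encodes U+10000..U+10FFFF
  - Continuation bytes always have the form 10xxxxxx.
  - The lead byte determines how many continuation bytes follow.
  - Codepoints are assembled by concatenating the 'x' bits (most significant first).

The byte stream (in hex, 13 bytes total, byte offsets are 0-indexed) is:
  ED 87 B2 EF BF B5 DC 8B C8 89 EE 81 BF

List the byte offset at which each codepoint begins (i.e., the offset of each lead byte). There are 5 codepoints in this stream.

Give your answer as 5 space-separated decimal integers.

Answer: 0 3 6 8 10

Derivation:
Byte[0]=ED: 3-byte lead, need 2 cont bytes. acc=0xD
Byte[1]=87: continuation. acc=(acc<<6)|0x07=0x347
Byte[2]=B2: continuation. acc=(acc<<6)|0x32=0xD1F2
Completed: cp=U+D1F2 (starts at byte 0)
Byte[3]=EF: 3-byte lead, need 2 cont bytes. acc=0xF
Byte[4]=BF: continuation. acc=(acc<<6)|0x3F=0x3FF
Byte[5]=B5: continuation. acc=(acc<<6)|0x35=0xFFF5
Completed: cp=U+FFF5 (starts at byte 3)
Byte[6]=DC: 2-byte lead, need 1 cont bytes. acc=0x1C
Byte[7]=8B: continuation. acc=(acc<<6)|0x0B=0x70B
Completed: cp=U+070B (starts at byte 6)
Byte[8]=C8: 2-byte lead, need 1 cont bytes. acc=0x8
Byte[9]=89: continuation. acc=(acc<<6)|0x09=0x209
Completed: cp=U+0209 (starts at byte 8)
Byte[10]=EE: 3-byte lead, need 2 cont bytes. acc=0xE
Byte[11]=81: continuation. acc=(acc<<6)|0x01=0x381
Byte[12]=BF: continuation. acc=(acc<<6)|0x3F=0xE07F
Completed: cp=U+E07F (starts at byte 10)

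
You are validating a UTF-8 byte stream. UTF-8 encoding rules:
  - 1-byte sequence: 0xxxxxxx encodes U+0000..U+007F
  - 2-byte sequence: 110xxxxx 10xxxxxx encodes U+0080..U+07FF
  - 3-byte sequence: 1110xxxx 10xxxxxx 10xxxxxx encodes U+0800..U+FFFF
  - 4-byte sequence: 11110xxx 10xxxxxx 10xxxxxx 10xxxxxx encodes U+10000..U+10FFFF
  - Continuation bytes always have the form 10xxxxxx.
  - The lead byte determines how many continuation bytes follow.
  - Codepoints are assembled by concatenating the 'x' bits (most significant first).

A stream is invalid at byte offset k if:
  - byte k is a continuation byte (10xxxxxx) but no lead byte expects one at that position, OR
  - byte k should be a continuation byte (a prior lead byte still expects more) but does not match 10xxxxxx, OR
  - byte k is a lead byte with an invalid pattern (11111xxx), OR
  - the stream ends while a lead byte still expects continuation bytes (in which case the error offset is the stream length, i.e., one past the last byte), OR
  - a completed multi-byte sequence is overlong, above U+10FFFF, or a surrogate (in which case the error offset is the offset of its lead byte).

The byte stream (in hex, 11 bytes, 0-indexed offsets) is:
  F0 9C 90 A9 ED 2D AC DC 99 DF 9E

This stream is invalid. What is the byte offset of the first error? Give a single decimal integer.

Answer: 5

Derivation:
Byte[0]=F0: 4-byte lead, need 3 cont bytes. acc=0x0
Byte[1]=9C: continuation. acc=(acc<<6)|0x1C=0x1C
Byte[2]=90: continuation. acc=(acc<<6)|0x10=0x710
Byte[3]=A9: continuation. acc=(acc<<6)|0x29=0x1C429
Completed: cp=U+1C429 (starts at byte 0)
Byte[4]=ED: 3-byte lead, need 2 cont bytes. acc=0xD
Byte[5]=2D: expected 10xxxxxx continuation. INVALID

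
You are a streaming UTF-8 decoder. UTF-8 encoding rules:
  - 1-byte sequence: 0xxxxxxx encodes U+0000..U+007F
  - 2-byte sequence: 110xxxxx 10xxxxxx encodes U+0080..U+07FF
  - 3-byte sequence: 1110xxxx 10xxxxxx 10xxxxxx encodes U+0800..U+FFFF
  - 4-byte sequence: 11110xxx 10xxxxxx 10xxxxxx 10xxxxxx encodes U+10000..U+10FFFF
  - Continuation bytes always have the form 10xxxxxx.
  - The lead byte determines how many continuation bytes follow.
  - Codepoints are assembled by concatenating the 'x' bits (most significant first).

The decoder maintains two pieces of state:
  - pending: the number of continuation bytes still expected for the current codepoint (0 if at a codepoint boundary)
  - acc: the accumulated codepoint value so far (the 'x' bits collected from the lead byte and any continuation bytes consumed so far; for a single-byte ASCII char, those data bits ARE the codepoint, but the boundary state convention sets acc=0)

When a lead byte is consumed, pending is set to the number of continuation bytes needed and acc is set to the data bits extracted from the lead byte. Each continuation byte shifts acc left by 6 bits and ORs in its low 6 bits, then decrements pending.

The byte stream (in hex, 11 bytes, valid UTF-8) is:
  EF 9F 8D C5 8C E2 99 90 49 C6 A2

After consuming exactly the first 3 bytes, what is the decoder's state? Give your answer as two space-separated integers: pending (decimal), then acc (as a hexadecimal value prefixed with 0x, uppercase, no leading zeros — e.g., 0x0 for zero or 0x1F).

Byte[0]=EF: 3-byte lead. pending=2, acc=0xF
Byte[1]=9F: continuation. acc=(acc<<6)|0x1F=0x3DF, pending=1
Byte[2]=8D: continuation. acc=(acc<<6)|0x0D=0xF7CD, pending=0

Answer: 0 0xF7CD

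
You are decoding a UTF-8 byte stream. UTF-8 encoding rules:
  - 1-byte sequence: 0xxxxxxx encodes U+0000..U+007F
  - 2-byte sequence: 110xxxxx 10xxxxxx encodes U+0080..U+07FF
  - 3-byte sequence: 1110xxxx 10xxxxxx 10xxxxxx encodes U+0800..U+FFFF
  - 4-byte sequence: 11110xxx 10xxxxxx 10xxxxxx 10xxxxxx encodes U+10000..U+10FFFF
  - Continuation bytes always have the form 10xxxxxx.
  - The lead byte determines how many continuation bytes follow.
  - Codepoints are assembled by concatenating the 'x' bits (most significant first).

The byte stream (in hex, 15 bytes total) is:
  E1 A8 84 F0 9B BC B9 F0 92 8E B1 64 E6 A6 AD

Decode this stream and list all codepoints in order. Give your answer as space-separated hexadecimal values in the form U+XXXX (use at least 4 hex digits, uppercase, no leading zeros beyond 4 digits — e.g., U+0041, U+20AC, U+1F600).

Byte[0]=E1: 3-byte lead, need 2 cont bytes. acc=0x1
Byte[1]=A8: continuation. acc=(acc<<6)|0x28=0x68
Byte[2]=84: continuation. acc=(acc<<6)|0x04=0x1A04
Completed: cp=U+1A04 (starts at byte 0)
Byte[3]=F0: 4-byte lead, need 3 cont bytes. acc=0x0
Byte[4]=9B: continuation. acc=(acc<<6)|0x1B=0x1B
Byte[5]=BC: continuation. acc=(acc<<6)|0x3C=0x6FC
Byte[6]=B9: continuation. acc=(acc<<6)|0x39=0x1BF39
Completed: cp=U+1BF39 (starts at byte 3)
Byte[7]=F0: 4-byte lead, need 3 cont bytes. acc=0x0
Byte[8]=92: continuation. acc=(acc<<6)|0x12=0x12
Byte[9]=8E: continuation. acc=(acc<<6)|0x0E=0x48E
Byte[10]=B1: continuation. acc=(acc<<6)|0x31=0x123B1
Completed: cp=U+123B1 (starts at byte 7)
Byte[11]=64: 1-byte ASCII. cp=U+0064
Byte[12]=E6: 3-byte lead, need 2 cont bytes. acc=0x6
Byte[13]=A6: continuation. acc=(acc<<6)|0x26=0x1A6
Byte[14]=AD: continuation. acc=(acc<<6)|0x2D=0x69AD
Completed: cp=U+69AD (starts at byte 12)

Answer: U+1A04 U+1BF39 U+123B1 U+0064 U+69AD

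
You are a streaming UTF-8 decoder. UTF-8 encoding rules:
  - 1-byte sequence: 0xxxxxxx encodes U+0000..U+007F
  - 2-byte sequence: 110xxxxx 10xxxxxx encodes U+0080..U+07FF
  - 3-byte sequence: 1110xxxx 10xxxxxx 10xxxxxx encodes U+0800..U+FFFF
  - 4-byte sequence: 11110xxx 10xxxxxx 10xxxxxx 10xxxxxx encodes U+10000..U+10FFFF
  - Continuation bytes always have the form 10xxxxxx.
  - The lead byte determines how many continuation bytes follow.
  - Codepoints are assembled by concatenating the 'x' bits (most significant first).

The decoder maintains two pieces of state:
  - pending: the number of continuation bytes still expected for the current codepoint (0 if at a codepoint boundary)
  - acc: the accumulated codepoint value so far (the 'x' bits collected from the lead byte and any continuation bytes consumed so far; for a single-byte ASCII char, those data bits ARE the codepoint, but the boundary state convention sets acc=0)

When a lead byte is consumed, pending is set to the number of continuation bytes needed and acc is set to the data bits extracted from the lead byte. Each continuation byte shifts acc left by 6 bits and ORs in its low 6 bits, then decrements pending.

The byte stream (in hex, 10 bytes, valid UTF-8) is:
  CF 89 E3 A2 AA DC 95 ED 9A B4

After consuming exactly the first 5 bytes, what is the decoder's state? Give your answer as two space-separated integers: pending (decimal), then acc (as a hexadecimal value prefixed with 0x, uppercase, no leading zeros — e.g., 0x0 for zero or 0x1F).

Answer: 0 0x38AA

Derivation:
Byte[0]=CF: 2-byte lead. pending=1, acc=0xF
Byte[1]=89: continuation. acc=(acc<<6)|0x09=0x3C9, pending=0
Byte[2]=E3: 3-byte lead. pending=2, acc=0x3
Byte[3]=A2: continuation. acc=(acc<<6)|0x22=0xE2, pending=1
Byte[4]=AA: continuation. acc=(acc<<6)|0x2A=0x38AA, pending=0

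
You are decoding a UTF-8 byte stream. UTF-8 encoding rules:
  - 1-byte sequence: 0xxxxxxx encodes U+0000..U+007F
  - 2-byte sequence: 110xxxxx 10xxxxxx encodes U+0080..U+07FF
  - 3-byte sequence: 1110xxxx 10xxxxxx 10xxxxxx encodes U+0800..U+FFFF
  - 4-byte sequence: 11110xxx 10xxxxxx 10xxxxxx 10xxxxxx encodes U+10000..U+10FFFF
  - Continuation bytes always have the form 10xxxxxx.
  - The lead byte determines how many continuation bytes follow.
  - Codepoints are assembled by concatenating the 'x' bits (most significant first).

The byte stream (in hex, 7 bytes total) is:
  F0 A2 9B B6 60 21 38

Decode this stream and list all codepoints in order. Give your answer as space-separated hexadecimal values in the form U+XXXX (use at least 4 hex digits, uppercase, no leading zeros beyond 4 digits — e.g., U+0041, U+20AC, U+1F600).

Byte[0]=F0: 4-byte lead, need 3 cont bytes. acc=0x0
Byte[1]=A2: continuation. acc=(acc<<6)|0x22=0x22
Byte[2]=9B: continuation. acc=(acc<<6)|0x1B=0x89B
Byte[3]=B6: continuation. acc=(acc<<6)|0x36=0x226F6
Completed: cp=U+226F6 (starts at byte 0)
Byte[4]=60: 1-byte ASCII. cp=U+0060
Byte[5]=21: 1-byte ASCII. cp=U+0021
Byte[6]=38: 1-byte ASCII. cp=U+0038

Answer: U+226F6 U+0060 U+0021 U+0038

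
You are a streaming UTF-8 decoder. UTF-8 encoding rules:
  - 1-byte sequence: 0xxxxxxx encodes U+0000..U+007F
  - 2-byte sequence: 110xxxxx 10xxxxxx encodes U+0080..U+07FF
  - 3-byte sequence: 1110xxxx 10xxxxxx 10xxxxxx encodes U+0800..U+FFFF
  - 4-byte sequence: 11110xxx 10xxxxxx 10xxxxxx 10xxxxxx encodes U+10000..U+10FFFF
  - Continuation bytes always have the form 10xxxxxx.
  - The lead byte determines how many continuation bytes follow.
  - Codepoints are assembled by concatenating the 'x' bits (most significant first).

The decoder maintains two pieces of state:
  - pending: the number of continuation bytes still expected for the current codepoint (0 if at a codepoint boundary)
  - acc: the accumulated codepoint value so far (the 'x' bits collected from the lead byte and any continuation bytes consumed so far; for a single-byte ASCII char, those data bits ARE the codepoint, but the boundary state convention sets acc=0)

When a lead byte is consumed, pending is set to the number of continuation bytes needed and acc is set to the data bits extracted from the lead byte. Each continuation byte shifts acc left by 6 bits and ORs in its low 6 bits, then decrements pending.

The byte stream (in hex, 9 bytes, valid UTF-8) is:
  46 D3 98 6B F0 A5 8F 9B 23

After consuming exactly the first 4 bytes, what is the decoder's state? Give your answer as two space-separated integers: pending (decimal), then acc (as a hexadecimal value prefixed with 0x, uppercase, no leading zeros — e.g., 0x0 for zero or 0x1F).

Answer: 0 0x0

Derivation:
Byte[0]=46: 1-byte. pending=0, acc=0x0
Byte[1]=D3: 2-byte lead. pending=1, acc=0x13
Byte[2]=98: continuation. acc=(acc<<6)|0x18=0x4D8, pending=0
Byte[3]=6B: 1-byte. pending=0, acc=0x0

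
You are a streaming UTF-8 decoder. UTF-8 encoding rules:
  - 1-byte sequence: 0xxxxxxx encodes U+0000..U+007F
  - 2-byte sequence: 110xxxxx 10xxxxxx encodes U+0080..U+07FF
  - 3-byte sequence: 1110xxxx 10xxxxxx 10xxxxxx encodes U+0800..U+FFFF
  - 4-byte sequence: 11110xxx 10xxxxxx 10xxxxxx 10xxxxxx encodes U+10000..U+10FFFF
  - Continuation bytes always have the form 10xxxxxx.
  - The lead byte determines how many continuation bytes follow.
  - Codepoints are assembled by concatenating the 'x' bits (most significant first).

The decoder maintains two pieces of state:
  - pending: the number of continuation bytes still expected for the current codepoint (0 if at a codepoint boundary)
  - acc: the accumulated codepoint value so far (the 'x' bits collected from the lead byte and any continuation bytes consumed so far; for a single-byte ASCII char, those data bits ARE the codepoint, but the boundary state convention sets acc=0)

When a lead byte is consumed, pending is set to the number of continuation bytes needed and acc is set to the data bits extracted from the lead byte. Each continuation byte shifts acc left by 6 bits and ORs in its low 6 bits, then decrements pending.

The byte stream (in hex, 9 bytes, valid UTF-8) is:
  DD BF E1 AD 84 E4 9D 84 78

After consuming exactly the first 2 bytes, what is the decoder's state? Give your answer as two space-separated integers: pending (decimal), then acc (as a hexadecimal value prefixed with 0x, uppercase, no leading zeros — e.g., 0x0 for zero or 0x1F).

Answer: 0 0x77F

Derivation:
Byte[0]=DD: 2-byte lead. pending=1, acc=0x1D
Byte[1]=BF: continuation. acc=(acc<<6)|0x3F=0x77F, pending=0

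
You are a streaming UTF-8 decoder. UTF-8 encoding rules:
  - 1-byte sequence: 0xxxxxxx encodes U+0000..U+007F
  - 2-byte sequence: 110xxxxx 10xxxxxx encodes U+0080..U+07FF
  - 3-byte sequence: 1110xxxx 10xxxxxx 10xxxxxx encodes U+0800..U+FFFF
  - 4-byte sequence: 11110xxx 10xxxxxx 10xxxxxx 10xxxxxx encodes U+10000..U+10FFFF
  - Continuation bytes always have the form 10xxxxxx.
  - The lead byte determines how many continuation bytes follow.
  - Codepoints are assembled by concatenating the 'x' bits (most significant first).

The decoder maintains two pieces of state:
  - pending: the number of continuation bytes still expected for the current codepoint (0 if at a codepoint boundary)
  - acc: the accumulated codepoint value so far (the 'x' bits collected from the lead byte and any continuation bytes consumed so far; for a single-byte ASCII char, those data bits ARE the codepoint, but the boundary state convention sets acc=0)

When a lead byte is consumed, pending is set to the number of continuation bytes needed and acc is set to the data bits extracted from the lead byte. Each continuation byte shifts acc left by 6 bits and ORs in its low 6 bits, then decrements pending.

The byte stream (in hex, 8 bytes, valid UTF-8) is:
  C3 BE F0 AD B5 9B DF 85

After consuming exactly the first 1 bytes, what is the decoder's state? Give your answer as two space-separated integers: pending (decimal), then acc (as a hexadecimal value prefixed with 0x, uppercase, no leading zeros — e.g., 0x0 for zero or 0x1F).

Answer: 1 0x3

Derivation:
Byte[0]=C3: 2-byte lead. pending=1, acc=0x3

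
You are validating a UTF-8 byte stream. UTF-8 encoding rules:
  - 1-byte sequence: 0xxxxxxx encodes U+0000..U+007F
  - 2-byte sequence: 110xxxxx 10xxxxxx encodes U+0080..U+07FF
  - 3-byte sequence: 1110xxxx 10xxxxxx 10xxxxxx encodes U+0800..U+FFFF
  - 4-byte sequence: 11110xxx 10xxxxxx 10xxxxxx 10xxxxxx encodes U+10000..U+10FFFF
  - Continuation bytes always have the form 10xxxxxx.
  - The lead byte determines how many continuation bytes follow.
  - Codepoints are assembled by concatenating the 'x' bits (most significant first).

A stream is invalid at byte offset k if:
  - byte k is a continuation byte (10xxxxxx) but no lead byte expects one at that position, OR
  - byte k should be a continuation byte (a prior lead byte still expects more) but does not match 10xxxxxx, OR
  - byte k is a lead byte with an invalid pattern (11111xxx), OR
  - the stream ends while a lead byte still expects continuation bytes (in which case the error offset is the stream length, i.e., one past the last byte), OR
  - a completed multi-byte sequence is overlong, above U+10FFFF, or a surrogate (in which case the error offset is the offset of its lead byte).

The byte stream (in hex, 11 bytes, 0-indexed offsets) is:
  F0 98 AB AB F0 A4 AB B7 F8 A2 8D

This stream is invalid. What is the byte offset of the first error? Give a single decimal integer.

Answer: 8

Derivation:
Byte[0]=F0: 4-byte lead, need 3 cont bytes. acc=0x0
Byte[1]=98: continuation. acc=(acc<<6)|0x18=0x18
Byte[2]=AB: continuation. acc=(acc<<6)|0x2B=0x62B
Byte[3]=AB: continuation. acc=(acc<<6)|0x2B=0x18AEB
Completed: cp=U+18AEB (starts at byte 0)
Byte[4]=F0: 4-byte lead, need 3 cont bytes. acc=0x0
Byte[5]=A4: continuation. acc=(acc<<6)|0x24=0x24
Byte[6]=AB: continuation. acc=(acc<<6)|0x2B=0x92B
Byte[7]=B7: continuation. acc=(acc<<6)|0x37=0x24AF7
Completed: cp=U+24AF7 (starts at byte 4)
Byte[8]=F8: INVALID lead byte (not 0xxx/110x/1110/11110)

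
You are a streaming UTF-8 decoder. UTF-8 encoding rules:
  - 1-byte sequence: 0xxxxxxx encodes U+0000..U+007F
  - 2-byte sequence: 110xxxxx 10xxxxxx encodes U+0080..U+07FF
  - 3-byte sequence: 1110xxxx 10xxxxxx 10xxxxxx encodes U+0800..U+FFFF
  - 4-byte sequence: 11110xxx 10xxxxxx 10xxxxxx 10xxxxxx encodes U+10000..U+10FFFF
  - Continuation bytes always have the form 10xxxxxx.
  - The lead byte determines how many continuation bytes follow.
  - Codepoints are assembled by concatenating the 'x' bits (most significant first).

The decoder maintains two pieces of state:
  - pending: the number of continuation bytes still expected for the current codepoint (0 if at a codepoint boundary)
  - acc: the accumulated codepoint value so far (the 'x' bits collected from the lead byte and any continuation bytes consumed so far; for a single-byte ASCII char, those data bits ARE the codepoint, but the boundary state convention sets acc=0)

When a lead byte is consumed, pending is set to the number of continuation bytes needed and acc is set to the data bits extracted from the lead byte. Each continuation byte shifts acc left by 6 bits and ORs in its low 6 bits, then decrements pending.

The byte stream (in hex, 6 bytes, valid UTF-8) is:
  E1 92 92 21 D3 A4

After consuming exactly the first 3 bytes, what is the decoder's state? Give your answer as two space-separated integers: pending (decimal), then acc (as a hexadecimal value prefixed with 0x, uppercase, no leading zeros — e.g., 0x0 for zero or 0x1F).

Byte[0]=E1: 3-byte lead. pending=2, acc=0x1
Byte[1]=92: continuation. acc=(acc<<6)|0x12=0x52, pending=1
Byte[2]=92: continuation. acc=(acc<<6)|0x12=0x1492, pending=0

Answer: 0 0x1492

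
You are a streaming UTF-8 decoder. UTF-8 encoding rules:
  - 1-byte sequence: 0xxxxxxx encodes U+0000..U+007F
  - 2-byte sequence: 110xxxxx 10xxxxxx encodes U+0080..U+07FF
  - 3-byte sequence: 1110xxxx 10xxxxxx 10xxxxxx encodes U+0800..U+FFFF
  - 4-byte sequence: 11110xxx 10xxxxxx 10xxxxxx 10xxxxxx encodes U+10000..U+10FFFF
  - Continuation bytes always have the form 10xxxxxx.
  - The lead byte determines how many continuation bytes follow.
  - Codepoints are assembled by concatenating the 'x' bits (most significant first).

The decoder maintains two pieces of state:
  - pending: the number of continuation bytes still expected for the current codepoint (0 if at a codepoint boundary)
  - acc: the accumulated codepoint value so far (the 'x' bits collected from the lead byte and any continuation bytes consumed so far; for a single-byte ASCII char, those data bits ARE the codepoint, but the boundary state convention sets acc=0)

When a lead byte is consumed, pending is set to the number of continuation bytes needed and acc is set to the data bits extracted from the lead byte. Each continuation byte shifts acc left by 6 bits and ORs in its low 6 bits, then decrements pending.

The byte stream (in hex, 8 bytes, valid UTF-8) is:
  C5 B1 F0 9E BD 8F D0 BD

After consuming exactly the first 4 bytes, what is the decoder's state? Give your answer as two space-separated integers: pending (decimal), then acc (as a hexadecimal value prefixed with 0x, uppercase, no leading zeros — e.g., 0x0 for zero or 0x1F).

Answer: 2 0x1E

Derivation:
Byte[0]=C5: 2-byte lead. pending=1, acc=0x5
Byte[1]=B1: continuation. acc=(acc<<6)|0x31=0x171, pending=0
Byte[2]=F0: 4-byte lead. pending=3, acc=0x0
Byte[3]=9E: continuation. acc=(acc<<6)|0x1E=0x1E, pending=2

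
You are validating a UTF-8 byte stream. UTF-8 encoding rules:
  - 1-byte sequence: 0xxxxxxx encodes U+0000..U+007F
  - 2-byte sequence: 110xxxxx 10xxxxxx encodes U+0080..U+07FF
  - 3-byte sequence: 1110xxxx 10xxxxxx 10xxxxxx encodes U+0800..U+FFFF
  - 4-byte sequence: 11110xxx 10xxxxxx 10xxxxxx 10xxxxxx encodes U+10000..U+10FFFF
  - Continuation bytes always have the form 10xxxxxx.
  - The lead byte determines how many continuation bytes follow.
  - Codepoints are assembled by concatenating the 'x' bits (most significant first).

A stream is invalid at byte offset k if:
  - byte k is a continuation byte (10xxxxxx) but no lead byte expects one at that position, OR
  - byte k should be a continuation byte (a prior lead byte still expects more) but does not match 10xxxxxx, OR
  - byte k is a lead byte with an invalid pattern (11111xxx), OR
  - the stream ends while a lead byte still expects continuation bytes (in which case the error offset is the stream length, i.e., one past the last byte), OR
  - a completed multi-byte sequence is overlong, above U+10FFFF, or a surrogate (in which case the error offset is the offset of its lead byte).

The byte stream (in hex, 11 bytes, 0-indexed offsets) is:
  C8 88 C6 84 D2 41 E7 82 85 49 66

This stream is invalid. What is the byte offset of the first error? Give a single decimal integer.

Answer: 5

Derivation:
Byte[0]=C8: 2-byte lead, need 1 cont bytes. acc=0x8
Byte[1]=88: continuation. acc=(acc<<6)|0x08=0x208
Completed: cp=U+0208 (starts at byte 0)
Byte[2]=C6: 2-byte lead, need 1 cont bytes. acc=0x6
Byte[3]=84: continuation. acc=(acc<<6)|0x04=0x184
Completed: cp=U+0184 (starts at byte 2)
Byte[4]=D2: 2-byte lead, need 1 cont bytes. acc=0x12
Byte[5]=41: expected 10xxxxxx continuation. INVALID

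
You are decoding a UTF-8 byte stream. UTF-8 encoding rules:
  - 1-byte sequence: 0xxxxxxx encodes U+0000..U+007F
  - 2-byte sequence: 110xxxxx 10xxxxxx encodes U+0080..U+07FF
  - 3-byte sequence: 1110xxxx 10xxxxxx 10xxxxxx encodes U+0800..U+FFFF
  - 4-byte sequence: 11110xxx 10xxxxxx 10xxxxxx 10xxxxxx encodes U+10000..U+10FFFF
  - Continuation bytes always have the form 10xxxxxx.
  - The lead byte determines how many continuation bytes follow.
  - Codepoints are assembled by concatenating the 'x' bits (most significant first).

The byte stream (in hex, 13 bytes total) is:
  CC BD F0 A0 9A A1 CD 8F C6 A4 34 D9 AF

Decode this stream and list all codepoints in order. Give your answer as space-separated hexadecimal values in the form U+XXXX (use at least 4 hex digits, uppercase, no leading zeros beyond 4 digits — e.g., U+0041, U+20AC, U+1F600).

Answer: U+033D U+206A1 U+034F U+01A4 U+0034 U+066F

Derivation:
Byte[0]=CC: 2-byte lead, need 1 cont bytes. acc=0xC
Byte[1]=BD: continuation. acc=(acc<<6)|0x3D=0x33D
Completed: cp=U+033D (starts at byte 0)
Byte[2]=F0: 4-byte lead, need 3 cont bytes. acc=0x0
Byte[3]=A0: continuation. acc=(acc<<6)|0x20=0x20
Byte[4]=9A: continuation. acc=(acc<<6)|0x1A=0x81A
Byte[5]=A1: continuation. acc=(acc<<6)|0x21=0x206A1
Completed: cp=U+206A1 (starts at byte 2)
Byte[6]=CD: 2-byte lead, need 1 cont bytes. acc=0xD
Byte[7]=8F: continuation. acc=(acc<<6)|0x0F=0x34F
Completed: cp=U+034F (starts at byte 6)
Byte[8]=C6: 2-byte lead, need 1 cont bytes. acc=0x6
Byte[9]=A4: continuation. acc=(acc<<6)|0x24=0x1A4
Completed: cp=U+01A4 (starts at byte 8)
Byte[10]=34: 1-byte ASCII. cp=U+0034
Byte[11]=D9: 2-byte lead, need 1 cont bytes. acc=0x19
Byte[12]=AF: continuation. acc=(acc<<6)|0x2F=0x66F
Completed: cp=U+066F (starts at byte 11)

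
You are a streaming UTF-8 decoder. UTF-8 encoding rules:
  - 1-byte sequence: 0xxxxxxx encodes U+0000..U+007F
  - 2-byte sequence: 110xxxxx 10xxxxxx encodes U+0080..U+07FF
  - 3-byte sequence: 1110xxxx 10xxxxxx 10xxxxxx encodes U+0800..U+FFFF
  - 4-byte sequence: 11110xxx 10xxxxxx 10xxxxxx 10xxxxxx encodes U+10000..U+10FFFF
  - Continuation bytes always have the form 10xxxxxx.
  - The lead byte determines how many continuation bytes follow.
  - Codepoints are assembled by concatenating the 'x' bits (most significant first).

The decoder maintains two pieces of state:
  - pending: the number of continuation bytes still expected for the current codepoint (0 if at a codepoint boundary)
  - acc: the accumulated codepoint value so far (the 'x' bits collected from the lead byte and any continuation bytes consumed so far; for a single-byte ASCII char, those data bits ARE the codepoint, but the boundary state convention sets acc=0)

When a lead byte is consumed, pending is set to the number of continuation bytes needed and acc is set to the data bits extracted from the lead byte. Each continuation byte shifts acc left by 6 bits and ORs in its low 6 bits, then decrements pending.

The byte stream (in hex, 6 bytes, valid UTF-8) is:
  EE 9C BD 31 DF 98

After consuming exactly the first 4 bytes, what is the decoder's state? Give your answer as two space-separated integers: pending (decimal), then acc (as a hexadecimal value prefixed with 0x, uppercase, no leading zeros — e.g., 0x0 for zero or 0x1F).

Answer: 0 0x0

Derivation:
Byte[0]=EE: 3-byte lead. pending=2, acc=0xE
Byte[1]=9C: continuation. acc=(acc<<6)|0x1C=0x39C, pending=1
Byte[2]=BD: continuation. acc=(acc<<6)|0x3D=0xE73D, pending=0
Byte[3]=31: 1-byte. pending=0, acc=0x0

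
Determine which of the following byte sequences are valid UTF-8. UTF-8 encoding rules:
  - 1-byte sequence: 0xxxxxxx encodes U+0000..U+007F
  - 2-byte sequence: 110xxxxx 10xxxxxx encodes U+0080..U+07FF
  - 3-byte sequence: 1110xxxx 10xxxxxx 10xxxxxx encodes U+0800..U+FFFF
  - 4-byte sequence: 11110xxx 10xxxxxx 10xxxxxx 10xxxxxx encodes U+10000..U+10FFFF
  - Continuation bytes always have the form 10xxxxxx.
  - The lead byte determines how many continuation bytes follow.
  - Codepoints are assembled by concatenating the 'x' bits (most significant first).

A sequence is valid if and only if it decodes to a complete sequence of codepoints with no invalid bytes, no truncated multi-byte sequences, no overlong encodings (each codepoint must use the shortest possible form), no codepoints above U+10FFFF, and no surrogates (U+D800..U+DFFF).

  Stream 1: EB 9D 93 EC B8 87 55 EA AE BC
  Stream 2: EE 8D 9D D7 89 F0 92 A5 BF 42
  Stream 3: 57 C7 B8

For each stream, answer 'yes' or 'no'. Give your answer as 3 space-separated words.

Answer: yes yes yes

Derivation:
Stream 1: decodes cleanly. VALID
Stream 2: decodes cleanly. VALID
Stream 3: decodes cleanly. VALID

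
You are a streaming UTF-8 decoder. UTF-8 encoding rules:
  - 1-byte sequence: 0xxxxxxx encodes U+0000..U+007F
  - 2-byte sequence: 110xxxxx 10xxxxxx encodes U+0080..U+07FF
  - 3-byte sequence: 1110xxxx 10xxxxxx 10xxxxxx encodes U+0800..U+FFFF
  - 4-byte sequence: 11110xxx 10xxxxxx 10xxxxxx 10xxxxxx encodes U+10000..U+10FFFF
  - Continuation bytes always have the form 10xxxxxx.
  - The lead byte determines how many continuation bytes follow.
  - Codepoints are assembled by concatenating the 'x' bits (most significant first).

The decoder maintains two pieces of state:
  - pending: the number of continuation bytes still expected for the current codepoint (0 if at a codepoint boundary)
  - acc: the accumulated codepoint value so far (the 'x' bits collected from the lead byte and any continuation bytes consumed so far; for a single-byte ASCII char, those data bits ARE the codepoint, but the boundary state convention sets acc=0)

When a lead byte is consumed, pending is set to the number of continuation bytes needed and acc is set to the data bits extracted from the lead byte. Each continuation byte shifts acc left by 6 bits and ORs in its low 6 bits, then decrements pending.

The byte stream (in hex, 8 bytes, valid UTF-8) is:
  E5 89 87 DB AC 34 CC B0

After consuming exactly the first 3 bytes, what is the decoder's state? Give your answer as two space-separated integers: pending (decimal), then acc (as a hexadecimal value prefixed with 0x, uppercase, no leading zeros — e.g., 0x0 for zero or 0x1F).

Answer: 0 0x5247

Derivation:
Byte[0]=E5: 3-byte lead. pending=2, acc=0x5
Byte[1]=89: continuation. acc=(acc<<6)|0x09=0x149, pending=1
Byte[2]=87: continuation. acc=(acc<<6)|0x07=0x5247, pending=0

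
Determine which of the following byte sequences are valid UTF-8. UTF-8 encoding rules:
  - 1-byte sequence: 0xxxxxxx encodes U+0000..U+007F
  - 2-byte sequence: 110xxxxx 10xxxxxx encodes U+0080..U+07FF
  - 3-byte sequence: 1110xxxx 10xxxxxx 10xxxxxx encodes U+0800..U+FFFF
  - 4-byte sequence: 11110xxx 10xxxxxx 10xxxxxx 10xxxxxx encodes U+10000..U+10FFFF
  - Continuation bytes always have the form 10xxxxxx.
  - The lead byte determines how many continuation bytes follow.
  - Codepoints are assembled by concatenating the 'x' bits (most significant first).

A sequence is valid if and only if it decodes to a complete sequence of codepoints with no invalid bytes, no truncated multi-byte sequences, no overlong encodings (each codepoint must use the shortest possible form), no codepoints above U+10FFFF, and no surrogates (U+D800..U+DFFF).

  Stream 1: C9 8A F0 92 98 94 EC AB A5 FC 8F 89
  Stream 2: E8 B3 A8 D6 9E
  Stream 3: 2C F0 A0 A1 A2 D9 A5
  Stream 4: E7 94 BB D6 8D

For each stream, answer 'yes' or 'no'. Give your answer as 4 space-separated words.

Answer: no yes yes yes

Derivation:
Stream 1: error at byte offset 9. INVALID
Stream 2: decodes cleanly. VALID
Stream 3: decodes cleanly. VALID
Stream 4: decodes cleanly. VALID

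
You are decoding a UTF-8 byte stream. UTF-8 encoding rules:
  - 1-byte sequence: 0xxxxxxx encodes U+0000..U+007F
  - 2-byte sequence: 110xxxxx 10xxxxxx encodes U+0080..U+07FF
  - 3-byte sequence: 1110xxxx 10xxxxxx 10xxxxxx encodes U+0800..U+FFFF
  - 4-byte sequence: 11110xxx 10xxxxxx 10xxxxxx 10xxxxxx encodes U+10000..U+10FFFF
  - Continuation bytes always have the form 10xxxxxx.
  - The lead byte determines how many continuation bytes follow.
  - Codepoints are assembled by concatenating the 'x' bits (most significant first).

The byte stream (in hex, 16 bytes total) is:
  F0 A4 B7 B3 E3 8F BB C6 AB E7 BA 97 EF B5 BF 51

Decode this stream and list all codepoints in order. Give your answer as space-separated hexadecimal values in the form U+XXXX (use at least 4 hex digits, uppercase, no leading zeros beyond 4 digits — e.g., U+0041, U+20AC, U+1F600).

Answer: U+24DF3 U+33FB U+01AB U+7E97 U+FD7F U+0051

Derivation:
Byte[0]=F0: 4-byte lead, need 3 cont bytes. acc=0x0
Byte[1]=A4: continuation. acc=(acc<<6)|0x24=0x24
Byte[2]=B7: continuation. acc=(acc<<6)|0x37=0x937
Byte[3]=B3: continuation. acc=(acc<<6)|0x33=0x24DF3
Completed: cp=U+24DF3 (starts at byte 0)
Byte[4]=E3: 3-byte lead, need 2 cont bytes. acc=0x3
Byte[5]=8F: continuation. acc=(acc<<6)|0x0F=0xCF
Byte[6]=BB: continuation. acc=(acc<<6)|0x3B=0x33FB
Completed: cp=U+33FB (starts at byte 4)
Byte[7]=C6: 2-byte lead, need 1 cont bytes. acc=0x6
Byte[8]=AB: continuation. acc=(acc<<6)|0x2B=0x1AB
Completed: cp=U+01AB (starts at byte 7)
Byte[9]=E7: 3-byte lead, need 2 cont bytes. acc=0x7
Byte[10]=BA: continuation. acc=(acc<<6)|0x3A=0x1FA
Byte[11]=97: continuation. acc=(acc<<6)|0x17=0x7E97
Completed: cp=U+7E97 (starts at byte 9)
Byte[12]=EF: 3-byte lead, need 2 cont bytes. acc=0xF
Byte[13]=B5: continuation. acc=(acc<<6)|0x35=0x3F5
Byte[14]=BF: continuation. acc=(acc<<6)|0x3F=0xFD7F
Completed: cp=U+FD7F (starts at byte 12)
Byte[15]=51: 1-byte ASCII. cp=U+0051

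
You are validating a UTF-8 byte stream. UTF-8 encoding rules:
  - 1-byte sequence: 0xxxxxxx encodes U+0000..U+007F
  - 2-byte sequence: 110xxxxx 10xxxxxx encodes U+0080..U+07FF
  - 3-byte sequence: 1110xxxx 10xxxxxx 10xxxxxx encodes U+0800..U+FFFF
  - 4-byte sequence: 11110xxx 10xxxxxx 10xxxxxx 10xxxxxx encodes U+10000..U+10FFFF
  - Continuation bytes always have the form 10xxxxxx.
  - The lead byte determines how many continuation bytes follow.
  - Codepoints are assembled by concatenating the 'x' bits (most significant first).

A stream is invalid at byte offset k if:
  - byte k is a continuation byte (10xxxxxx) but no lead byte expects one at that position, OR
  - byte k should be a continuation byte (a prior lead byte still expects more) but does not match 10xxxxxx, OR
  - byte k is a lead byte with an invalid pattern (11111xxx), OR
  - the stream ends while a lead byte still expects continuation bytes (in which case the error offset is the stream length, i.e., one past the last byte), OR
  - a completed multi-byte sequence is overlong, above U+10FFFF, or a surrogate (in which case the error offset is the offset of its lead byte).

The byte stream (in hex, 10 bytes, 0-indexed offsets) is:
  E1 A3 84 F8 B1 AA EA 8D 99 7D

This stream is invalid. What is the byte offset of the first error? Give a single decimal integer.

Byte[0]=E1: 3-byte lead, need 2 cont bytes. acc=0x1
Byte[1]=A3: continuation. acc=(acc<<6)|0x23=0x63
Byte[2]=84: continuation. acc=(acc<<6)|0x04=0x18C4
Completed: cp=U+18C4 (starts at byte 0)
Byte[3]=F8: INVALID lead byte (not 0xxx/110x/1110/11110)

Answer: 3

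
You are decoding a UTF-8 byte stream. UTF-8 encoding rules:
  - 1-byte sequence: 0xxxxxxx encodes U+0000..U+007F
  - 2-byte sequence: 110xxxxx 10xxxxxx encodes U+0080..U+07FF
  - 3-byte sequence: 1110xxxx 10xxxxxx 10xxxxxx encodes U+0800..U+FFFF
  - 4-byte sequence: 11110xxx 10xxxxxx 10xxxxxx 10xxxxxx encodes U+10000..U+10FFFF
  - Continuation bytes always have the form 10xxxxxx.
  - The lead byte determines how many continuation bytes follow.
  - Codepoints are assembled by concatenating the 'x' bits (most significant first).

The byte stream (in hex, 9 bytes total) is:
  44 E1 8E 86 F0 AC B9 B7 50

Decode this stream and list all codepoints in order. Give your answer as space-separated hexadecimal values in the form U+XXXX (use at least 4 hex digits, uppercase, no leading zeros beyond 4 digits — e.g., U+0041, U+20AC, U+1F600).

Byte[0]=44: 1-byte ASCII. cp=U+0044
Byte[1]=E1: 3-byte lead, need 2 cont bytes. acc=0x1
Byte[2]=8E: continuation. acc=(acc<<6)|0x0E=0x4E
Byte[3]=86: continuation. acc=(acc<<6)|0x06=0x1386
Completed: cp=U+1386 (starts at byte 1)
Byte[4]=F0: 4-byte lead, need 3 cont bytes. acc=0x0
Byte[5]=AC: continuation. acc=(acc<<6)|0x2C=0x2C
Byte[6]=B9: continuation. acc=(acc<<6)|0x39=0xB39
Byte[7]=B7: continuation. acc=(acc<<6)|0x37=0x2CE77
Completed: cp=U+2CE77 (starts at byte 4)
Byte[8]=50: 1-byte ASCII. cp=U+0050

Answer: U+0044 U+1386 U+2CE77 U+0050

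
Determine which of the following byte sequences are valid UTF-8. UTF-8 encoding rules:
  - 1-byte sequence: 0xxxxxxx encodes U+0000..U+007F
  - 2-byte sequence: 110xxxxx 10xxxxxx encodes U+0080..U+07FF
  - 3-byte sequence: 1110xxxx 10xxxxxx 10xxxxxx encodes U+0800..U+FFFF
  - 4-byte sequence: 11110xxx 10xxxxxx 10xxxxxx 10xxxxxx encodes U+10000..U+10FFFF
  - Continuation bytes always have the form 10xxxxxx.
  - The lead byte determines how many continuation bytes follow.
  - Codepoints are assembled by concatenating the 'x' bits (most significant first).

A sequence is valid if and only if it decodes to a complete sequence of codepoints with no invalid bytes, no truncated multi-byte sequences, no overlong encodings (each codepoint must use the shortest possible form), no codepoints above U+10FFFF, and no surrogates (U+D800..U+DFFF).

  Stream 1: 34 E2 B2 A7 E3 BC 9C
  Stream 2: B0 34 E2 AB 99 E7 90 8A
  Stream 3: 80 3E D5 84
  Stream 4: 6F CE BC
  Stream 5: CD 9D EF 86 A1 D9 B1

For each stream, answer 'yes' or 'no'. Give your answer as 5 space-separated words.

Stream 1: decodes cleanly. VALID
Stream 2: error at byte offset 0. INVALID
Stream 3: error at byte offset 0. INVALID
Stream 4: decodes cleanly. VALID
Stream 5: decodes cleanly. VALID

Answer: yes no no yes yes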